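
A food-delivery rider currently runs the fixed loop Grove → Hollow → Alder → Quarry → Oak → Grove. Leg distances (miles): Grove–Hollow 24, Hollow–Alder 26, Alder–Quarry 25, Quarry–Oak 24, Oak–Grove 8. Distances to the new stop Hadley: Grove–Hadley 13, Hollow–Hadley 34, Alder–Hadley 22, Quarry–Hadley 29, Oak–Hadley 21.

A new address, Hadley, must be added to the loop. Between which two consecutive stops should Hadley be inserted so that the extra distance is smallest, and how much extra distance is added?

Minimum extra distance: 23 miles, inserting Hadley between Grove and Hollow.

Insertion cost between consecutive stops i–j is d(i,Hadley) + d(Hadley,j) − d(i,j):
  between Grove and Hollow: 13 + 34 − 24 = 23
  between Hollow and Alder: 34 + 22 − 26 = 30
  between Alder and Quarry: 22 + 29 − 25 = 26
  between Quarry and Oak: 29 + 21 − 24 = 26
  between Oak and Grove: 21 + 13 − 8 = 26
Cheapest insertion is between Grove and Hollow, adding 23.
New total = 107 + 23 = 130.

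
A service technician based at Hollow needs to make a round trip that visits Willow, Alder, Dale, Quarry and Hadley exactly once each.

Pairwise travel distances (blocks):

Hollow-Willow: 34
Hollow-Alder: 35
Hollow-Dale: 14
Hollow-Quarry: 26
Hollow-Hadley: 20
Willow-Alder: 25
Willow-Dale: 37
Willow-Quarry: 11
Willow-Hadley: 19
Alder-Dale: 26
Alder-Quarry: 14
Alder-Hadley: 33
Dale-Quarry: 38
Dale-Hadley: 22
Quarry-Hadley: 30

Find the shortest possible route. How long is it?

Minimum total distance: 104 blocks.

There are 60 distinct closed tours to check (reversals are equivalent).
Hollow → Willow → Alder → Dale → Quarry → Hadley → Hollow: 34+25+26+38+30+20 = 173
Hollow → Willow → Alder → Dale → Hadley → Quarry → Hollow: 34+25+26+22+30+26 = 163
Hollow → Willow → Alder → Quarry → Dale → Hadley → Hollow: 34+25+14+38+22+20 = 153
Hollow → Willow → Alder → Quarry → Hadley → Dale → Hollow: 34+25+14+30+22+14 = 139
Hollow → Willow → Alder → Hadley → Dale → Quarry → Hollow: 34+25+33+22+38+26 = 178
Hollow → Willow → Alder → Hadley → Quarry → Dale → Hollow: 34+25+33+30+38+14 = 174
Hollow → Willow → Dale → Alder → Quarry → Hadley → Hollow: 34+37+26+14+30+20 = 161
Hollow → Willow → Dale → Alder → Hadley → Quarry → Hollow: 34+37+26+33+30+26 = 186
Hollow → Willow → Dale → Quarry → Alder → Hadley → Hollow: 34+37+38+14+33+20 = 176
Hollow → Willow → Dale → Quarry → Hadley → Alder → Hollow: 34+37+38+30+33+35 = 207
Hollow → Willow → Dale → Hadley → Alder → Quarry → Hollow: 34+37+22+33+14+26 = 166
Hollow → Willow → Dale → Hadley → Quarry → Alder → Hollow: 34+37+22+30+14+35 = 172
Hollow → Willow → Quarry → Alder → Dale → Hadley → Hollow: 34+11+14+26+22+20 = 127
Hollow → Willow → Quarry → Alder → Hadley → Dale → Hollow: 34+11+14+33+22+14 = 128
… (46 more)
Hollow → Dale → Alder → Quarry → Willow → Hadley → Hollow: 14+26+14+11+19+20 = 104  ← best
The minimum is 104.
One optimal route: Hollow → Dale → Alder → Quarry → Willow → Hadley → Hollow (or its reverse).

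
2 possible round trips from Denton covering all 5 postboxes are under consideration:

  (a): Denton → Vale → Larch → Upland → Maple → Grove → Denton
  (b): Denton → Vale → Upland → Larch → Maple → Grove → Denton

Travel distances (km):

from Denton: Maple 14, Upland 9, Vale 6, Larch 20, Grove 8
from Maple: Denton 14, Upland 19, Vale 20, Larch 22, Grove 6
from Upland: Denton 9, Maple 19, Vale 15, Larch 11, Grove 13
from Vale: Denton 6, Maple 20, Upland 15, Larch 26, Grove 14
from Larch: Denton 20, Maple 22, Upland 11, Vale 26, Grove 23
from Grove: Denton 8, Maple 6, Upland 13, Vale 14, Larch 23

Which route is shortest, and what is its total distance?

(a): 6 + 26 + 11 + 19 + 6 + 8 = 76
(b): 6 + 15 + 11 + 22 + 6 + 8 = 68

Shortest is (b), total 68 km.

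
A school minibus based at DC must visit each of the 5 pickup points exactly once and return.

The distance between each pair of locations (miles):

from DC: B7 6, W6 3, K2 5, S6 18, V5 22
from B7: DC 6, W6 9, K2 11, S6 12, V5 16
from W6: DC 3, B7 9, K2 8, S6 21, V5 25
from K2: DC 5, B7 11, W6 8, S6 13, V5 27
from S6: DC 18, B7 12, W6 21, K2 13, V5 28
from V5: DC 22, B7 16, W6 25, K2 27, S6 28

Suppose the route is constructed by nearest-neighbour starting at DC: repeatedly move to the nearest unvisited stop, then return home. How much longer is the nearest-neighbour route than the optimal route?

From DC: W6=3, K2=5, B7=6, S6=18, V5=22 → choose W6 (3).
From W6: K2=8, B7=9, S6=21, V5=25 → choose K2 (8).
From K2: B7=11, S6=13, V5=27 → choose B7 (11).
From B7: S6=12, V5=16 → choose S6 (12).
From S6: V5=28 → choose V5 (28).
NN route DC → W6 → K2 → B7 → S6 → V5 → DC costs 84.
Optimal: DC → B7 → V5 → S6 → K2 → W6 → DC costs 74 (by enumerating all 60 distinct tours).
Excess = 84 − 74 = 10.

Excess over optimum: 10 miles.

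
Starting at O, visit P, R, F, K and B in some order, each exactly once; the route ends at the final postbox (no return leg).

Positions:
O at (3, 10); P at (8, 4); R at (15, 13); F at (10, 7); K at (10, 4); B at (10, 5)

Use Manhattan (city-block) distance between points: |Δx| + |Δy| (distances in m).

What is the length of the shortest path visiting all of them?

There are 5! = 120 possible orderings.
O → P → R → F → K → B: 11+16+11+3+1 = 42
O → P → R → F → B → K: 11+16+11+2+1 = 41
O → P → R → K → F → B: 11+16+14+3+2 = 46
O → P → R → K → B → F: 11+16+14+1+2 = 44
O → P → R → B → F → K: 11+16+13+2+3 = 45
O → P → R → B → K → F: 11+16+13+1+3 = 44
O → P → F → R → K → B: 11+5+11+14+1 = 42
O → P → F → R → B → K: 11+5+11+13+1 = 41
O → P → F → K → R → B: 11+5+3+14+13 = 46
O → P → F → K → B → R: 11+5+3+1+13 = 33
O → P → F → B → R → K: 11+5+2+13+14 = 45
O → P → F → B → K → R: 11+5+2+1+14 = 33
O → P → K → R → F → B: 11+2+14+11+2 = 40
O → P → K → R → B → F: 11+2+14+13+2 = 42
… (106 more)
O → P → K → B → F → R: 11+2+1+2+11 = 27  ← best
The minimum is 27.
One shortest path: O → P → K → B → F → R.

Shortest open route: 27 m.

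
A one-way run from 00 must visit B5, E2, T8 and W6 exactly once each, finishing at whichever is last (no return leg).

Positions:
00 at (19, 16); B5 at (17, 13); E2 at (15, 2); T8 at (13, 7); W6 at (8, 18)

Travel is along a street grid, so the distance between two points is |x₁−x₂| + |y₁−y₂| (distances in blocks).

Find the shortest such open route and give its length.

41 blocks — the minimum one-way total.

There are 4! = 24 possible orderings.
00→B5→E2→T8→W6: 5+13+7+16 = 41
00→B5→E2→W6→T8: 5+13+23+16 = 57
00→B5→T8→E2→W6: 5+10+7+23 = 45
00→B5→T8→W6→E2: 5+10+16+23 = 54
00→B5→W6→E2→T8: 5+14+23+7 = 49
00→B5→W6→T8→E2: 5+14+16+7 = 42
00→E2→B5→T8→W6: 18+13+10+16 = 57
00→E2→B5→W6→T8: 18+13+14+16 = 61
00→E2→T8→B5→W6: 18+7+10+14 = 49
00→E2→T8→W6→B5: 18+7+16+14 = 55
00→E2→W6→B5→T8: 18+23+14+10 = 65
00→E2→W6→T8→B5: 18+23+16+10 = 67
00→T8→B5→E2→W6: 15+10+13+23 = 61
00→T8→B5→W6→E2: 15+10+14+23 = 62
… (10 more)
The minimum is 41.
One shortest path: 00 → B5 → E2 → T8 → W6.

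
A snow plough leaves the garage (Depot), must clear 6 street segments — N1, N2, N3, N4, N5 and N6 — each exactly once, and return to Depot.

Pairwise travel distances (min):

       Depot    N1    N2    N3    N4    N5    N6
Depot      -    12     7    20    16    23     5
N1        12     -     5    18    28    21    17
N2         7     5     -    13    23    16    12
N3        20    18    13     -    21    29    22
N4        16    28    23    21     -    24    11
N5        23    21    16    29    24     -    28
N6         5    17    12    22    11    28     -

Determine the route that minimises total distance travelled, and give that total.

Shortest round trip = 99 min.

With 6 stops there are 6!/2 = 360 distinct round trips (a route and its reverse cost the same).
Depot-N1-N2-N3-N4-N5-N6-Depot: 12+5+13+21+24+28+5 = 108
Depot-N1-N2-N3-N4-N6-N5-Depot: 12+5+13+21+11+28+23 = 113
Depot-N1-N2-N3-N5-N4-N6-Depot: 12+5+13+29+24+11+5 = 99
Depot-N1-N2-N3-N5-N6-N4-Depot: 12+5+13+29+28+11+16 = 114
Depot-N1-N2-N3-N6-N4-N5-Depot: 12+5+13+22+11+24+23 = 110
Depot-N1-N2-N3-N6-N5-N4-Depot: 12+5+13+22+28+24+16 = 120
Depot-N1-N2-N4-N3-N5-N6-Depot: 12+5+23+21+29+28+5 = 123
Depot-N1-N2-N4-N3-N6-N5-Depot: 12+5+23+21+22+28+23 = 134
… (352 more)
The minimum is 99.
One optimal route: Depot → N1 → N2 → N3 → N5 → N4 → N6 → Depot (or its reverse).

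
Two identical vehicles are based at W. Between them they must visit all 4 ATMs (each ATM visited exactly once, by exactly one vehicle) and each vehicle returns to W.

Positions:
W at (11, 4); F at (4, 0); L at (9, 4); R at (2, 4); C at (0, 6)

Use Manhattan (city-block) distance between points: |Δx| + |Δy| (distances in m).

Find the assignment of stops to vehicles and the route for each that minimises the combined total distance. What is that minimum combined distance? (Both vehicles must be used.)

38 m — the smallest possible combined total.

Try each way of splitting the stops between the two vehicles (each non-empty) and, for each split, find the best tour for each vehicle:
  {F} + {L, R, C}: 22 + 26 = 48
  {L} + {F, R, C}: 4 + 34 = 38
  {F, L} + {R, C}: 22 + 26 = 48
  {R} + {F, L, C}: 18 + 34 = 52
  {F, R} + {L, C}: 26 + 26 = 52
  {L, R} + {F, C}: 18 + 34 = 52
  … (7 splits in total)
Best: vehicle 1 W → L → W = 4; vehicle 2 W → F → R → C → W = 34; combined 38.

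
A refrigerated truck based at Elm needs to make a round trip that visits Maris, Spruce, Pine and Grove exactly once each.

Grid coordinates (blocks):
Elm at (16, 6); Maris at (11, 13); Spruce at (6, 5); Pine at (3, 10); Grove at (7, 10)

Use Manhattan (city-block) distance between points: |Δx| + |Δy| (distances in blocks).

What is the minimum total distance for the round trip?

Minimum total distance: 42 blocks.

With 4 stops there are 4!/2 = 12 distinct round trips (a route and its reverse cost the same).
Elm-Maris-Spruce-Pine-Grove-Elm: 12+13+8+4+13 = 50
Elm-Maris-Spruce-Grove-Pine-Elm: 12+13+6+4+17 = 52
Elm-Maris-Pine-Spruce-Grove-Elm: 12+11+8+6+13 = 50
Elm-Maris-Pine-Grove-Spruce-Elm: 12+11+4+6+11 = 44
Elm-Maris-Grove-Spruce-Pine-Elm: 12+7+6+8+17 = 50
Elm-Maris-Grove-Pine-Spruce-Elm: 12+7+4+8+11 = 42
Elm-Spruce-Maris-Pine-Grove-Elm: 11+13+11+4+13 = 52
Elm-Spruce-Maris-Grove-Pine-Elm: 11+13+7+4+17 = 52
Elm-Spruce-Pine-Maris-Grove-Elm: 11+8+11+7+13 = 50
Elm-Spruce-Grove-Maris-Pine-Elm: 11+6+7+11+17 = 52
Elm-Pine-Maris-Spruce-Grove-Elm: 17+11+13+6+13 = 60
Elm-Pine-Spruce-Maris-Grove-Elm: 17+8+13+7+13 = 58
The minimum is 42.
One optimal route: Elm → Maris → Grove → Pine → Spruce → Elm (or its reverse).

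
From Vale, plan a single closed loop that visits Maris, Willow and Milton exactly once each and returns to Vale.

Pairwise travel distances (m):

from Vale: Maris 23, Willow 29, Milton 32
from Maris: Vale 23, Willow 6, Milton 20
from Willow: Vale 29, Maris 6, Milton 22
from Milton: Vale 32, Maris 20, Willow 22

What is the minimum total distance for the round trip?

Shortest round trip = 83 m.

With 3 stops there are 3!/2 = 3 distinct round trips (a route and its reverse cost the same).
Vale → Maris → Willow → Milton → Vale: 23+6+22+32 = 83
Vale → Maris → Milton → Willow → Vale: 23+20+22+29 = 94
Vale → Willow → Maris → Milton → Vale: 29+6+20+32 = 87
The minimum is 83.
One optimal route: Vale → Maris → Willow → Milton → Vale (or its reverse).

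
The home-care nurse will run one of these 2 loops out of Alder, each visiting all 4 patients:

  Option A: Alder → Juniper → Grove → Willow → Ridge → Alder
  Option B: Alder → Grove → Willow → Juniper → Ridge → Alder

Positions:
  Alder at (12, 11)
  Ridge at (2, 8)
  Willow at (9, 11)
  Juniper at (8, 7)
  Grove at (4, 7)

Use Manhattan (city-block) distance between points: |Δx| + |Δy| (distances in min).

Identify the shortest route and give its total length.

44 min — Option A is the shortest.

Option A: 8 + 4 + 9 + 10 + 13 = 44
Option B: 12 + 9 + 5 + 7 + 13 = 46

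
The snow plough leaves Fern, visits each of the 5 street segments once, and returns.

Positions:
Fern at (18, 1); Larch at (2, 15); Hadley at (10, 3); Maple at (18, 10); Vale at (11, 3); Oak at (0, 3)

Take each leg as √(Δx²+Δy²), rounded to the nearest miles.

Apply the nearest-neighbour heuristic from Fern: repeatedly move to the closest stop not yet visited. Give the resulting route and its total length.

At Fern the remaining stops are Vale 7, Hadley 8, Maple 9, Oak 18, Larch 21; go to Vale.
At Vale the remaining stops are Hadley 1, Maple 10, Oak 11, Larch 15; go to Hadley.
At Hadley the remaining stops are Oak 10, Maple 11, Larch 14; go to Oak.
At Oak the remaining stops are Larch 12, Maple 19; go to Larch.
At Larch the remaining stops are Maple 17; go to Maple.
Return Maple→Fern: 9.
Total = 7 + 1 + 10 + 12 + 17 + 9 = 56.

56 miles along Fern → Vale → Hadley → Oak → Larch → Maple → Fern.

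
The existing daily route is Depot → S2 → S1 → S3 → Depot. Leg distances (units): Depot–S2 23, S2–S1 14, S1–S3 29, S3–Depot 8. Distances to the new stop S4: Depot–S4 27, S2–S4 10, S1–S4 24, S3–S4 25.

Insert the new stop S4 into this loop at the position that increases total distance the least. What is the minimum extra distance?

+14 — insert S4 between Depot and S2.

Insertion cost between consecutive stops i–j is d(i,S4) + d(S4,j) − d(i,j):
  between Depot and S2: 27 + 10 − 23 = 14
  between S2 and S1: 10 + 24 − 14 = 20
  between S1 and S3: 24 + 25 − 29 = 20
  between S3 and Depot: 25 + 27 − 8 = 44
Cheapest insertion is between Depot and S2, adding 14.
New total = 74 + 14 = 88.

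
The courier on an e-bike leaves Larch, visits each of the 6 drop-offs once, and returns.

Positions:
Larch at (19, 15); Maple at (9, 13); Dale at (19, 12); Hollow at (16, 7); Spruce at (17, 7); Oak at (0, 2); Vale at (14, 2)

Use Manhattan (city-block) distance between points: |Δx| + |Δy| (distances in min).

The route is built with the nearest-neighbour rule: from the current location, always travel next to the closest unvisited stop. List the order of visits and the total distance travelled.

Nearest-neighbour total = 64 min; route Larch → Dale → Spruce → Hollow → Vale → Oak → Maple → Larch.

At Larch the remaining stops are Dale 3, Spruce 10, Hollow 11, Maple 12, Vale 18, Oak 32; go to Dale.
At Dale the remaining stops are Spruce 7, Hollow 8, Maple 11, Vale 15, Oak 29; go to Spruce.
At Spruce the remaining stops are Hollow 1, Vale 8, Maple 14, Oak 22; go to Hollow.
At Hollow the remaining stops are Vale 7, Maple 13, Oak 21; go to Vale.
At Vale the remaining stops are Oak 14, Maple 16; go to Oak.
At Oak the remaining stops are Maple 20; go to Maple.
Return Maple→Larch: 12.
Total = 3 + 7 + 1 + 7 + 14 + 20 + 12 = 64.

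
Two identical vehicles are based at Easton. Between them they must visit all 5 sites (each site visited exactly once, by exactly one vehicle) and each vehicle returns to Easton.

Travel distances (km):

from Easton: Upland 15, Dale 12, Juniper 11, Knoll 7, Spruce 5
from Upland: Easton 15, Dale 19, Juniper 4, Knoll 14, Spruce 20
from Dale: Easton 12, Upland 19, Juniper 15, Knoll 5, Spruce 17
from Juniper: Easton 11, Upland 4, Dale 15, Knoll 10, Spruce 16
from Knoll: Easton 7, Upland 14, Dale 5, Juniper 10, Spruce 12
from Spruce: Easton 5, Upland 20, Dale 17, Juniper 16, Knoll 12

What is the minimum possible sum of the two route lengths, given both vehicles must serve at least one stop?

56 km — the smallest possible combined total.

There are 2^4 − 1 = 15 ways to divide the 5 stops into two non-empty groups. For each, the best each vehicle can do is its own shortest tour through its group:
  {Upland} + {Dale, Juniper, Knoll, Spruce}: 30 + 48 = 78
  {Dale} + {Upland, Juniper, Knoll, Spruce}: 24 + 46 = 70
  {Upland, Dale} + {Juniper, Knoll, Spruce}: 46 + 38 = 84
  {Juniper} + {Upland, Dale, Knoll, Spruce}: 22 + 56 = 78
  {Upland, Juniper} + {Dale, Knoll, Spruce}: 30 + 34 = 64
  {Dale, Juniper} + {Upland, Knoll, Spruce}: 38 + 46 = 84
  … (15 splits in total)
  {Upland, Dale, Juniper, Knoll} + {Spruce}: 46 + 10 = 56  ← best
Best: vehicle 1 Easton → Upland → Juniper → Dale → Knoll → Easton = 46; vehicle 2 Easton → Spruce → Easton = 10; combined 56.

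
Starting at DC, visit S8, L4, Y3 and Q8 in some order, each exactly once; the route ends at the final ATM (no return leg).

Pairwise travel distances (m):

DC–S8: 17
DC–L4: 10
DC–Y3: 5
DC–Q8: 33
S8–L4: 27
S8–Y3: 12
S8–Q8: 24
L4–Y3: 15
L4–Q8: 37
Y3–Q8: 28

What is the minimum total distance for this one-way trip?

Shortest open route: 61 m.

There are 4! = 24 possible orderings.
DC → S8 → L4 → Y3 → Q8: 17+27+15+28 = 87
DC → S8 → L4 → Q8 → Y3: 17+27+37+28 = 109
DC → S8 → Y3 → L4 → Q8: 17+12+15+37 = 81
DC → S8 → Y3 → Q8 → L4: 17+12+28+37 = 94
DC → S8 → Q8 → L4 → Y3: 17+24+37+15 = 93
DC → S8 → Q8 → Y3 → L4: 17+24+28+15 = 84
DC → L4 → S8 → Y3 → Q8: 10+27+12+28 = 77
DC → L4 → S8 → Q8 → Y3: 10+27+24+28 = 89
DC → L4 → Y3 → S8 → Q8: 10+15+12+24 = 61
DC → L4 → Y3 → Q8 → S8: 10+15+28+24 = 77
DC → L4 → Q8 → S8 → Y3: 10+37+24+12 = 83
DC → L4 → Q8 → Y3 → S8: 10+37+28+12 = 87
DC → Y3 → S8 → L4 → Q8: 5+12+27+37 = 81
DC → Y3 → S8 → Q8 → L4: 5+12+24+37 = 78
… (10 more)
The minimum is 61.
One shortest path: DC → L4 → Y3 → S8 → Q8.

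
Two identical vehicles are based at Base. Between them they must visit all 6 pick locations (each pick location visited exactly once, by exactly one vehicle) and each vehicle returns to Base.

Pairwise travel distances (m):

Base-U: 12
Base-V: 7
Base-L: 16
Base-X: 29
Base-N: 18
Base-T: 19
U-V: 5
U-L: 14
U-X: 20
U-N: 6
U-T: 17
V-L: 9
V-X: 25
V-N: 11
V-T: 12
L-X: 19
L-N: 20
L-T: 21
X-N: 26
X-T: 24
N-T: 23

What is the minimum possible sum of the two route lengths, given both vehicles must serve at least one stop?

Minimum combined distance: 114 m.

Try each way of splitting the stops between the two vehicles (each non-empty) and, for each split, find the best tour for each vehicle:
  {U} + {V, L, X, N, T}: 24 + 100 = 124
  {V} + {U, L, X, N, T}: 14 + 100 = 114
  {U, V} + {L, X, N, T}: 24 + 100 = 124
  {L} + {U, V, X, N, T}: 32 + 87 = 119
  {U, L} + {V, X, N, T}: 42 + 87 = 129
  {V, L} + {U, X, N, T}: 32 + 87 = 119
  … (31 splits in total)
Best: vehicle 1 Base → V → Base = 14; vehicle 2 Base → U → N → L → X → T → Base = 100; combined 114.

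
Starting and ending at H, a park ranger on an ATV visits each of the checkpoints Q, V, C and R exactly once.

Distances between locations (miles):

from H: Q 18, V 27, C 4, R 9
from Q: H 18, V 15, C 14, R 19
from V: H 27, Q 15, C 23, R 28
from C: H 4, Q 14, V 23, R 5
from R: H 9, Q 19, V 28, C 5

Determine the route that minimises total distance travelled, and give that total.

With 4 stops there are 4!/2 = 12 distinct round trips (a route and its reverse cost the same).
H-Q-V-C-R-H: 18+15+23+5+9 = 70
H-Q-V-R-C-H: 18+15+28+5+4 = 70
H-Q-C-V-R-H: 18+14+23+28+9 = 92
H-Q-C-R-V-H: 18+14+5+28+27 = 92
H-Q-R-V-C-H: 18+19+28+23+4 = 92
H-Q-R-C-V-H: 18+19+5+23+27 = 92
H-V-Q-C-R-H: 27+15+14+5+9 = 70
H-V-Q-R-C-H: 27+15+19+5+4 = 70
H-V-C-Q-R-H: 27+23+14+19+9 = 92
H-V-R-Q-C-H: 27+28+19+14+4 = 92
H-C-Q-V-R-H: 4+14+15+28+9 = 70
H-C-V-Q-R-H: 4+23+15+19+9 = 70
The minimum is 70.
One optimal route: H → Q → V → C → R → H (or its reverse).

Shortest round trip = 70 miles.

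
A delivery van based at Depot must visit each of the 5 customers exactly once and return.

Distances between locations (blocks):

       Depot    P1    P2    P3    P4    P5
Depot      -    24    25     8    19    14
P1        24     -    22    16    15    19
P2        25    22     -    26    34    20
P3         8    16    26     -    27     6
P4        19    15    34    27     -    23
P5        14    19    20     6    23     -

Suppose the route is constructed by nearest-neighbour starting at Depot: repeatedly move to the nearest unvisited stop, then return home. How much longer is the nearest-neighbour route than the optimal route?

Depot: P3=8, P5=14, P4=19, P1=24, P2=25 ⇒ P3
P3: P5=6, P1=16, P2=26, P4=27 ⇒ P5
P5: P1=19, P2=20, P4=23 ⇒ P1
P1: P4=15, P2=22 ⇒ P4
P4: P2=34 ⇒ P2
NN route Depot → P3 → P5 → P1 → P4 → P2 → Depot costs 107.
Optimal: Depot → P3 → P5 → P2 → P1 → P4 → Depot costs 90 (by enumerating all 60 distinct tours).
Excess = 107 − 90 = 17.

Excess over optimum: 17 blocks.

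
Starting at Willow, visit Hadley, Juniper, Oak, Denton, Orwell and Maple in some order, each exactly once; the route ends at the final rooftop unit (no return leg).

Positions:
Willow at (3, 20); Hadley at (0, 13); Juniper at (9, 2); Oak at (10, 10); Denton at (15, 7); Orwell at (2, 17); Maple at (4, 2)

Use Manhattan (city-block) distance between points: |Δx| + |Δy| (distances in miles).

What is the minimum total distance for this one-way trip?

There are 6! = 720 possible orderings.
Willow → Hadley → Juniper → Oak → Denton → Orwell → Maple: 10+20+9+8+23+17 = 87
Willow → Hadley → Juniper → Oak → Denton → Maple → Orwell: 10+20+9+8+16+17 = 80
Willow → Hadley → Juniper → Oak → Orwell → Denton → Maple: 10+20+9+15+23+16 = 93
Willow → Hadley → Juniper → Oak → Orwell → Maple → Denton: 10+20+9+15+17+16 = 87
Willow → Hadley → Juniper → Oak → Maple → Denton → Orwell: 10+20+9+14+16+23 = 92
Willow → Hadley → Juniper → Oak → Maple → Orwell → Denton: 10+20+9+14+17+23 = 93
Willow → Hadley → Juniper → Denton → Oak → Orwell → Maple: 10+20+11+8+15+17 = 81
Willow → Hadley → Juniper → Denton → Oak → Maple → Orwell: 10+20+11+8+14+17 = 80
… (712 more)
Willow → Orwell → Hadley → Oak → Denton → Juniper → Maple: 4+6+13+8+11+5 = 47  ← best
The minimum is 47.
One shortest path: Willow → Orwell → Hadley → Oak → Denton → Juniper → Maple.

47 miles — the minimum one-way total.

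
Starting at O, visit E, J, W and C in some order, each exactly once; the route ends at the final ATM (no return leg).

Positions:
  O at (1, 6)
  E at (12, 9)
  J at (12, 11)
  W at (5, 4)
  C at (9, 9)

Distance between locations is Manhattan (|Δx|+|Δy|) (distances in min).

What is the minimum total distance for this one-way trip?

There are 4! = 24 possible orderings.
O → E → J → W → C: 14+2+14+9 = 39
O → E → J → C → W: 14+2+5+9 = 30
O → E → W → J → C: 14+12+14+5 = 45
O → E → W → C → J: 14+12+9+5 = 40
O → E → C → J → W: 14+3+5+14 = 36
O → E → C → W → J: 14+3+9+14 = 40
O → J → E → W → C: 16+2+12+9 = 39
O → J → E → C → W: 16+2+3+9 = 30
O → J → W → E → C: 16+14+12+3 = 45
O → J → W → C → E: 16+14+9+3 = 42
O → J → C → E → W: 16+5+3+12 = 36
O → J → C → W → E: 16+5+9+12 = 42
O → W → E → J → C: 6+12+2+5 = 25
O → W → E → C → J: 6+12+3+5 = 26
… (10 more)
O → W → C → E → J: 6+9+3+2 = 20  ← best
The minimum is 20.
One shortest path: O → W → C → E → J.

Minimum one-way distance = 20 min.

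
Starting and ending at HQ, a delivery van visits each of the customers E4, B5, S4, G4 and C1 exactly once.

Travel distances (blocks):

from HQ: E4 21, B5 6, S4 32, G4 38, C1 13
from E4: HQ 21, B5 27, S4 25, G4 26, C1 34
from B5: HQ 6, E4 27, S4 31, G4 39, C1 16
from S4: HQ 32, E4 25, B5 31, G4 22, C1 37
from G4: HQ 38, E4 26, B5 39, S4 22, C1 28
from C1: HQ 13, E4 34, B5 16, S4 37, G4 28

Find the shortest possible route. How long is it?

118 blocks — the shortest possible round trip.

There are 60 distinct closed tours to check (reversals are equivalent).
HQ - E4 - B5 - S4 - G4 - C1 - HQ: 21+27+31+22+28+13 = 142
HQ - E4 - B5 - S4 - C1 - G4 - HQ: 21+27+31+37+28+38 = 182
HQ - E4 - B5 - G4 - S4 - C1 - HQ: 21+27+39+22+37+13 = 159
HQ - E4 - B5 - G4 - C1 - S4 - HQ: 21+27+39+28+37+32 = 184
HQ - E4 - B5 - C1 - S4 - G4 - HQ: 21+27+16+37+22+38 = 161
HQ - E4 - B5 - C1 - G4 - S4 - HQ: 21+27+16+28+22+32 = 146
HQ - E4 - S4 - B5 - G4 - C1 - HQ: 21+25+31+39+28+13 = 157
HQ - E4 - S4 - B5 - C1 - G4 - HQ: 21+25+31+16+28+38 = 159
HQ - E4 - S4 - G4 - B5 - C1 - HQ: 21+25+22+39+16+13 = 136
HQ - E4 - S4 - G4 - C1 - B5 - HQ: 21+25+22+28+16+6 = 118
HQ - E4 - S4 - C1 - B5 - G4 - HQ: 21+25+37+16+39+38 = 176
HQ - E4 - S4 - C1 - G4 - B5 - HQ: 21+25+37+28+39+6 = 156
HQ - E4 - G4 - B5 - S4 - C1 - HQ: 21+26+39+31+37+13 = 167
HQ - E4 - G4 - B5 - C1 - S4 - HQ: 21+26+39+16+37+32 = 171
… (46 more)
The minimum is 118.
One optimal route: HQ → E4 → S4 → G4 → C1 → B5 → HQ (or its reverse).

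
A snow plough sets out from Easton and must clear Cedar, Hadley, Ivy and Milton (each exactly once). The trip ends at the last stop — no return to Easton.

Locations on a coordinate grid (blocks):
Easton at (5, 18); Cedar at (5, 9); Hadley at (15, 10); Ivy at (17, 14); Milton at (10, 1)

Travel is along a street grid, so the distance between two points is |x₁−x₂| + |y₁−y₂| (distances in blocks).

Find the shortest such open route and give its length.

There are 4! = 24 possible orderings.
Easton→Cedar→Hadley→Ivy→Milton: 9+11+6+20 = 46
Easton→Cedar→Hadley→Milton→Ivy: 9+11+14+20 = 54
Easton→Cedar→Ivy→Hadley→Milton: 9+17+6+14 = 46
Easton→Cedar→Ivy→Milton→Hadley: 9+17+20+14 = 60
Easton→Cedar→Milton→Hadley→Ivy: 9+13+14+6 = 42
Easton→Cedar→Milton→Ivy→Hadley: 9+13+20+6 = 48
Easton→Hadley→Cedar→Ivy→Milton: 18+11+17+20 = 66
Easton→Hadley→Cedar→Milton→Ivy: 18+11+13+20 = 62
Easton→Hadley→Ivy→Cedar→Milton: 18+6+17+13 = 54
Easton→Hadley→Ivy→Milton→Cedar: 18+6+20+13 = 57
Easton→Hadley→Milton→Cedar→Ivy: 18+14+13+17 = 62
Easton→Hadley→Milton→Ivy→Cedar: 18+14+20+17 = 69
Easton→Ivy→Cedar→Hadley→Milton: 16+17+11+14 = 58
Easton→Ivy→Cedar→Milton→Hadley: 16+17+13+14 = 60
… (10 more)
The minimum is 42.
One shortest path: Easton → Cedar → Milton → Hadley → Ivy.

Shortest open route: 42 blocks.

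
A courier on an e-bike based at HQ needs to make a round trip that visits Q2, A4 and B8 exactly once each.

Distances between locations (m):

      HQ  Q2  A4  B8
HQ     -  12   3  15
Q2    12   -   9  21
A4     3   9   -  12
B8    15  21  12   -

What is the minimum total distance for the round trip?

HQ - Q2 - A4 - B8 - HQ: 12+9+12+15 = 48
HQ - Q2 - B8 - A4 - HQ: 12+21+12+3 = 48
HQ - A4 - Q2 - B8 - HQ: 3+9+21+15 = 48
The minimum is 48.
One optimal route: HQ → Q2 → A4 → B8 → HQ (or its reverse).

Minimum total distance: 48 m.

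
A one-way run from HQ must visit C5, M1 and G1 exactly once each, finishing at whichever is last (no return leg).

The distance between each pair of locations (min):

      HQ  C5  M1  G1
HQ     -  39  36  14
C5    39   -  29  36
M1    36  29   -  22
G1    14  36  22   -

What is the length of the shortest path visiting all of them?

Shortest open route: 65 min.

There are 3! = 6 possible orderings.
HQ → C5 → M1 → G1: 39+29+22 = 90
HQ → C5 → G1 → M1: 39+36+22 = 97
HQ → M1 → C5 → G1: 36+29+36 = 101
HQ → M1 → G1 → C5: 36+22+36 = 94
HQ → G1 → C5 → M1: 14+36+29 = 79
HQ → G1 → M1 → C5: 14+22+29 = 65
The minimum is 65.
One shortest path: HQ → G1 → M1 → C5.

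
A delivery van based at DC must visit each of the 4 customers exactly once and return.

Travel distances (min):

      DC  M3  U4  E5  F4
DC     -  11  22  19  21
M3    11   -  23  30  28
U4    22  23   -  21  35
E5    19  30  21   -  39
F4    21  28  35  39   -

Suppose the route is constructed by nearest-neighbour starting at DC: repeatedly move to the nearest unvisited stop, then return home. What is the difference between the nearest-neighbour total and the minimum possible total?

From DC: M3=11, E5=19, F4=21, U4=22 → choose M3 (11).
From M3: U4=23, F4=28, E5=30 → choose U4 (23).
From U4: E5=21, F4=35 → choose E5 (21).
From E5: F4=39 → choose F4 (39).
NN route DC → M3 → U4 → E5 → F4 → DC costs 115.
Optimal: DC → E5 → U4 → M3 → F4 → DC costs 112 (by enumerating all 12 distinct tours).
Excess = 115 − 112 = 3.

Excess over optimum: 3 min.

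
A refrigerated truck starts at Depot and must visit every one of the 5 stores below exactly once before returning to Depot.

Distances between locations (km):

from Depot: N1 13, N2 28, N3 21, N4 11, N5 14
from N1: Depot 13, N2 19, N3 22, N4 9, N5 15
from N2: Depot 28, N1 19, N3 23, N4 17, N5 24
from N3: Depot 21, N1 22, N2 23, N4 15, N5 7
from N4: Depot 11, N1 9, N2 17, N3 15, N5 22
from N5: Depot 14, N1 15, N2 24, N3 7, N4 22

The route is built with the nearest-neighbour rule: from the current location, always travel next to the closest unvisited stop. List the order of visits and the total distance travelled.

Nearest-neighbour total = 93 km; route Depot → N4 → N1 → N5 → N3 → N2 → Depot.

From Depot: distances to unvisited — N4=11, N1=13, N5=14, N3=21, N2=28. Nearest is N4 (11).
From N4: distances to unvisited — N1=9, N3=15, N2=17, N5=22. Nearest is N1 (9).
From N1: distances to unvisited — N5=15, N2=19, N3=22. Nearest is N5 (15).
From N5: distances to unvisited — N3=7, N2=24. Nearest is N3 (7).
From N3: distances to unvisited — N2=23. Nearest is N2 (23).
Return N2→Depot: 28.
Total = 11 + 9 + 15 + 7 + 23 + 28 = 93.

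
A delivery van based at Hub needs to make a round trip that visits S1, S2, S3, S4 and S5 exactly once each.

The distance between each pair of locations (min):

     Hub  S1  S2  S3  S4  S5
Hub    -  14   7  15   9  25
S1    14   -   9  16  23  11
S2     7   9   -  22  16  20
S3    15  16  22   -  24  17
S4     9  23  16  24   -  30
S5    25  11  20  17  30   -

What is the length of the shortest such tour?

Hub - S1 - S2 - S3 - S4 - S5 - Hub: 14+9+22+24+30+25 = 124
Hub - S1 - S2 - S3 - S5 - S4 - Hub: 14+9+22+17+30+9 = 101
Hub - S1 - S2 - S4 - S3 - S5 - Hub: 14+9+16+24+17+25 = 105
Hub - S1 - S2 - S4 - S5 - S3 - Hub: 14+9+16+30+17+15 = 101
Hub - S1 - S2 - S5 - S3 - S4 - Hub: 14+9+20+17+24+9 = 93
Hub - S1 - S2 - S5 - S4 - S3 - Hub: 14+9+20+30+24+15 = 112
Hub - S1 - S3 - S2 - S4 - S5 - Hub: 14+16+22+16+30+25 = 123
Hub - S1 - S3 - S2 - S5 - S4 - Hub: 14+16+22+20+30+9 = 111
Hub - S1 - S3 - S4 - S2 - S5 - Hub: 14+16+24+16+20+25 = 115
Hub - S1 - S3 - S4 - S5 - S2 - Hub: 14+16+24+30+20+7 = 111
Hub - S1 - S3 - S5 - S2 - S4 - Hub: 14+16+17+20+16+9 = 92
Hub - S1 - S3 - S5 - S4 - S2 - Hub: 14+16+17+30+16+7 = 100
Hub - S1 - S4 - S2 - S3 - S5 - Hub: 14+23+16+22+17+25 = 117
Hub - S1 - S4 - S2 - S5 - S3 - Hub: 14+23+16+20+17+15 = 105
… (46 more)
Hub - S2 - S1 - S5 - S3 - S4 - Hub: 7+9+11+17+24+9 = 77  ← best
The minimum is 77.
One optimal route: Hub → S2 → S1 → S5 → S3 → S4 → Hub (or its reverse).

Minimum total distance: 77 min.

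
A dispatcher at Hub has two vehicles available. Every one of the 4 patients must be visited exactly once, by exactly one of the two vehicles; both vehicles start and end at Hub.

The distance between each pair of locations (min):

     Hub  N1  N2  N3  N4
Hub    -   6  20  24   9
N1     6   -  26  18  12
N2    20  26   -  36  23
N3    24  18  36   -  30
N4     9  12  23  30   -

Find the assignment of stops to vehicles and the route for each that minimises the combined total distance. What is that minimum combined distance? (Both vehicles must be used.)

Minimum combined distance: 98 min.

Check every non-empty split of the stops between the two vehicles; for each half take its own optimal tour:
  {N1} + {N2, N3, N4}: 12 + 92 = 104
  {N2} + {N1, N3, N4}: 40 + 63 = 103
  {N1, N2} + {N3, N4}: 52 + 63 = 115
  {N3} + {N1, N2, N4}: 48 + 61 = 109
  {N1, N3} + {N2, N4}: 48 + 52 = 100
  {N2, N3} + {N1, N4}: 80 + 27 = 107
  … (7 splits in total)
  {N1, N2, N3} + {N4}: 80 + 18 = 98  ← best
Best: vehicle 1 Hub → N1 → N3 → N2 → Hub = 80; vehicle 2 Hub → N4 → Hub = 18; combined 98.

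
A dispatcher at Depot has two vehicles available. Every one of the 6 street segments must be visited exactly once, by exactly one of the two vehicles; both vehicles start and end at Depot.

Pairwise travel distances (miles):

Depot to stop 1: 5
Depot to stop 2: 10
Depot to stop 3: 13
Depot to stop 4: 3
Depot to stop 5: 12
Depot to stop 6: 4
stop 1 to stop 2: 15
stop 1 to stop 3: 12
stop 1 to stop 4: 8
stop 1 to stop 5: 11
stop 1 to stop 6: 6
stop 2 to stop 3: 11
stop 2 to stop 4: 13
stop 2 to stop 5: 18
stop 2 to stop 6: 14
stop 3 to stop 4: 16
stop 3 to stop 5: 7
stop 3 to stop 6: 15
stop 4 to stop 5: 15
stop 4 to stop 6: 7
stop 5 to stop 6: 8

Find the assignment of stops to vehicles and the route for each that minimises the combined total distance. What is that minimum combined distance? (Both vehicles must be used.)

Try each way of splitting the stops between the two vehicles (each non-empty) and, for each split, find the best tour for each vehicle:
  {stop 1} + {stop 2, stop 3, stop 4, stop 5, stop 6}: 10 + 46 = 56
  {stop 2} + {stop 1, stop 3, stop 4, stop 5, stop 6}: 20 + 42 = 62
  {stop 1, stop 2} + {stop 3, stop 4, stop 5, stop 6}: 30 + 38 = 68
  {stop 3} + {stop 1, stop 2, stop 4, stop 5, stop 6}: 26 + 53 = 79
  {stop 1, stop 3} + {stop 2, stop 4, stop 5, stop 6}: 30 + 46 = 76
  {stop 2, stop 3} + {stop 1, stop 4, stop 5, stop 6}: 34 + 34 = 68
  … (31 splits in total)
  {stop 4} + {stop 1, stop 2, stop 3, stop 5, stop 6}: 6 + 47 = 53  ← best
Best: vehicle 1 Depot → stop 4 → Depot = 6; vehicle 2 Depot → stop 1 → stop 6 → stop 5 → stop 3 → stop 2 → Depot = 47; combined 53.

Minimum combined distance: 53 miles.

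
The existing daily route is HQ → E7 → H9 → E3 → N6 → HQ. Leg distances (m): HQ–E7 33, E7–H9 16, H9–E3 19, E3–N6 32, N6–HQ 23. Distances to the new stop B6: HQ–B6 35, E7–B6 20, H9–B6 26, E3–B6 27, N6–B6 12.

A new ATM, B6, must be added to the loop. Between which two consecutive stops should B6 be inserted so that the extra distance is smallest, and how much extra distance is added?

Insertion cost between consecutive stops i–j is d(i,B6) + d(B6,j) − d(i,j):
  between HQ and E7: 35 + 20 − 33 = 22
  between E7 and H9: 20 + 26 − 16 = 30
  between H9 and E3: 26 + 27 − 19 = 34
  between E3 and N6: 27 + 12 − 32 = 7
  between N6 and HQ: 12 + 35 − 23 = 24
Cheapest insertion is between E3 and N6, adding 7.
New total = 123 + 7 = 130.

Minimum extra distance: 7 m, inserting B6 between E3 and N6.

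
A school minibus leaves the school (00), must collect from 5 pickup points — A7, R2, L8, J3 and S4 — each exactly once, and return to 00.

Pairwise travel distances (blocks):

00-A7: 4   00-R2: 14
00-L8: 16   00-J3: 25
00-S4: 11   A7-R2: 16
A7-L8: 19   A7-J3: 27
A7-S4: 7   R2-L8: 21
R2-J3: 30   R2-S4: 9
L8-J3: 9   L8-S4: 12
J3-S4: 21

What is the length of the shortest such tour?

00 → A7 → R2 → L8 → J3 → S4 → 00: 4+16+21+9+21+11 = 82
00 → A7 → R2 → L8 → S4 → J3 → 00: 4+16+21+12+21+25 = 99
00 → A7 → R2 → J3 → L8 → S4 → 00: 4+16+30+9+12+11 = 82
00 → A7 → R2 → J3 → S4 → L8 → 00: 4+16+30+21+12+16 = 99
00 → A7 → R2 → S4 → L8 → J3 → 00: 4+16+9+12+9+25 = 75
00 → A7 → R2 → S4 → J3 → L8 → 00: 4+16+9+21+9+16 = 75
00 → A7 → L8 → R2 → J3 → S4 → 00: 4+19+21+30+21+11 = 106
00 → A7 → L8 → R2 → S4 → J3 → 00: 4+19+21+9+21+25 = 99
00 → A7 → L8 → J3 → R2 → S4 → 00: 4+19+9+30+9+11 = 82
00 → A7 → L8 → J3 → S4 → R2 → 00: 4+19+9+21+9+14 = 76
00 → A7 → L8 → S4 → R2 → J3 → 00: 4+19+12+9+30+25 = 99
00 → A7 → L8 → S4 → J3 → R2 → 00: 4+19+12+21+30+14 = 100
00 → A7 → J3 → R2 → L8 → S4 → 00: 4+27+30+21+12+11 = 105
00 → A7 → J3 → R2 → S4 → L8 → 00: 4+27+30+9+12+16 = 98
… (46 more)
The minimum is 75.
One optimal route: 00 → A7 → R2 → S4 → L8 → J3 → 00 (or its reverse).

Minimum total distance: 75 blocks.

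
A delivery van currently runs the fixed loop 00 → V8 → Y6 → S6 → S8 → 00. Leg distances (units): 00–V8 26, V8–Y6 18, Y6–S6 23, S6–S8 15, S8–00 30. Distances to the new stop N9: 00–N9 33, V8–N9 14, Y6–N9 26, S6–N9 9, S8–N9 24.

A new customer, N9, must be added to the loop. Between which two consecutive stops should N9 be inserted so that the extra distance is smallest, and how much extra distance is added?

Insertion cost between consecutive stops i–j is d(i,N9) + d(N9,j) − d(i,j):
  between 00 and V8: 33 + 14 − 26 = 21
  between V8 and Y6: 14 + 26 − 18 = 22
  between Y6 and S6: 26 + 9 − 23 = 12
  between S6 and S8: 9 + 24 − 15 = 18
  between S8 and 00: 24 + 33 − 30 = 27
Cheapest insertion is between Y6 and S6, adding 12.
New total = 112 + 12 = 124.

Minimum extra distance: 12, inserting N9 between Y6 and S6.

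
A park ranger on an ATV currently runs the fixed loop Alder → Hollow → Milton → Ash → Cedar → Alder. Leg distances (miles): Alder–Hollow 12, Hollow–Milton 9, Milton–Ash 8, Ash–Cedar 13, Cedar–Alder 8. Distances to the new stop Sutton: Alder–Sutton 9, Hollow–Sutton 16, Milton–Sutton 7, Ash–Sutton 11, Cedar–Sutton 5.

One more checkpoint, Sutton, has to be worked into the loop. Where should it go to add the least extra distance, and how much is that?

+3 miles — insert Sutton between Ash and Cedar.

Insertion cost between consecutive stops i–j is d(i,Sutton) + d(Sutton,j) − d(i,j):
  between Alder and Hollow: 9 + 16 − 12 = 13
  between Hollow and Milton: 16 + 7 − 9 = 14
  between Milton and Ash: 7 + 11 − 8 = 10
  between Ash and Cedar: 11 + 5 − 13 = 3
  between Cedar and Alder: 5 + 9 − 8 = 6
Cheapest insertion is between Ash and Cedar, adding 3.
New total = 50 + 3 = 53.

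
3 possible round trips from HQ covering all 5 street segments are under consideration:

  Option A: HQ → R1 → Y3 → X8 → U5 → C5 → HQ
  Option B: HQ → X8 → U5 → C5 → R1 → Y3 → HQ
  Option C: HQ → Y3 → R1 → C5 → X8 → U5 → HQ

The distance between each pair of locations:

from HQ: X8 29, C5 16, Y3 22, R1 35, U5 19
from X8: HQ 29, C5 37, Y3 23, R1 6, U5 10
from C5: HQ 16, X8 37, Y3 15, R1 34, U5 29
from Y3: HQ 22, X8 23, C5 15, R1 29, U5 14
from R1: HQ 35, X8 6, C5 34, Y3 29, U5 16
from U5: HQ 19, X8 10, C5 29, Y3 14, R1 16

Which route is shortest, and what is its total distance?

142 — Option A is the shortest.

Option A: 35 + 29 + 23 + 10 + 29 + 16 = 142
Option B: 29 + 10 + 29 + 34 + 29 + 22 = 153
Option C: 22 + 29 + 34 + 37 + 10 + 19 = 151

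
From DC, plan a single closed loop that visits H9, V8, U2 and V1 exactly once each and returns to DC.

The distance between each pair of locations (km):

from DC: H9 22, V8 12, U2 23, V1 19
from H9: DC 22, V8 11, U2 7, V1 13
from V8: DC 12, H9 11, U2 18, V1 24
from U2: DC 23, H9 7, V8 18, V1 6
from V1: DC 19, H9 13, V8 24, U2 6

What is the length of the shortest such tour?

Minimum total distance: 55 km.

There are 12 distinct closed tours to check (reversals are equivalent).
DC - H9 - V8 - U2 - V1 - DC: 22+11+18+6+19 = 76
DC - H9 - V8 - V1 - U2 - DC: 22+11+24+6+23 = 86
DC - H9 - U2 - V8 - V1 - DC: 22+7+18+24+19 = 90
DC - H9 - U2 - V1 - V8 - DC: 22+7+6+24+12 = 71
DC - H9 - V1 - V8 - U2 - DC: 22+13+24+18+23 = 100
DC - H9 - V1 - U2 - V8 - DC: 22+13+6+18+12 = 71
DC - V8 - H9 - U2 - V1 - DC: 12+11+7+6+19 = 55
DC - V8 - H9 - V1 - U2 - DC: 12+11+13+6+23 = 65
DC - V8 - U2 - H9 - V1 - DC: 12+18+7+13+19 = 69
DC - V8 - V1 - H9 - U2 - DC: 12+24+13+7+23 = 79
DC - U2 - H9 - V8 - V1 - DC: 23+7+11+24+19 = 84
DC - U2 - V8 - H9 - V1 - DC: 23+18+11+13+19 = 84
The minimum is 55.
One optimal route: DC → V8 → H9 → U2 → V1 → DC (or its reverse).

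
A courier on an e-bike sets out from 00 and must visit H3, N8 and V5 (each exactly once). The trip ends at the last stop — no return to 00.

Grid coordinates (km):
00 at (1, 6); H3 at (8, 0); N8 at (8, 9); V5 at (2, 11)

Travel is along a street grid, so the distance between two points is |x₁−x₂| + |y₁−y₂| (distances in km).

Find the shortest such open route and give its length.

There are 3! = 6 possible orderings.
00 - H3 - N8 - V5: 13+9+8 = 30
00 - H3 - V5 - N8: 13+17+8 = 38
00 - N8 - H3 - V5: 10+9+17 = 36
00 - N8 - V5 - H3: 10+8+17 = 35
00 - V5 - H3 - N8: 6+17+9 = 32
00 - V5 - N8 - H3: 6+8+9 = 23
The minimum is 23.
One shortest path: 00 → V5 → N8 → H3.

Minimum one-way distance = 23 km.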